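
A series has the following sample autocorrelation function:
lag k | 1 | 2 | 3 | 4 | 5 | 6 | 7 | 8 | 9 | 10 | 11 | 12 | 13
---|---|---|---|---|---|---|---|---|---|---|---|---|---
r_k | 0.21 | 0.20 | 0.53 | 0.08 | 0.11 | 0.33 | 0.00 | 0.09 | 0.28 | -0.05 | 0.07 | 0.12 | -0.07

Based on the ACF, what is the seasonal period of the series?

The largest autocorrelation is r_3 = 0.53, with weaker echoes at lags 6 (0.33) and 9 (0.28); the remaining lags stay at or below 0.21. The elevated value at lag 1 (0.21), dropping to 0.20 at lag 2, reflects decaying short-term dependence rather than seasonality.
The dominant spike at lag 3 indicates a seasonal period of 3.

3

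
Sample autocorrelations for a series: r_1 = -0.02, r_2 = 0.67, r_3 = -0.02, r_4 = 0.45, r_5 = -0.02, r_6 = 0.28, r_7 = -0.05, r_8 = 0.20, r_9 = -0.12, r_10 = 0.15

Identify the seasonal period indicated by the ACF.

The largest autocorrelation is r_2 = 0.67, with weaker echoes at lags 4 (0.45), 6 (0.28), 8 (0.20) and 10 (0.15); the remaining lags stay at or below -0.02.
The dominant spike at lag 2 indicates a seasonal period of 2.

2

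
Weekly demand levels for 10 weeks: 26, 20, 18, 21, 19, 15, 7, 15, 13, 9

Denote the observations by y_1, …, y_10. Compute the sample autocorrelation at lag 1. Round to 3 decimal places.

Mean ȳ = (26 + 20 + 18 + 21 + 19 + 15 + 7 + 15 + 13 + 9)/10 = 16.3000
Numerator Σ_{t=1}^{9}(y_t−ȳ)(y_{t+1}−ȳ) = 111.9100
Denominator Σ(y_t−ȳ)² = 294.1000
r_1 = 111.9100 / 294.1000 = 0.381

0.381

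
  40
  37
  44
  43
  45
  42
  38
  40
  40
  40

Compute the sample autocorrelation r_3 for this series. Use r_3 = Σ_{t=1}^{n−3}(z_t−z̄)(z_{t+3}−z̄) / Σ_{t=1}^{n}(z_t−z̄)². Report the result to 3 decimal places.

Mean z̄ = (40 + 37 + 44 + 43 + 45 + 42 + 38 + 40 + 40 + 40)/10 = 40.9000
Σ(z_t−z̄)(z_{t+3}−z̄) = (-1.8900) + (-15.9900) + (3.4100) + (-6.0900) + (-3.6900) + (-0.9900) + (2.6100) = -22.6300
Denominator Σ(z_t−z̄)² = 58.9000
r_3 = -22.6300 / 58.9000 = -0.384

-0.384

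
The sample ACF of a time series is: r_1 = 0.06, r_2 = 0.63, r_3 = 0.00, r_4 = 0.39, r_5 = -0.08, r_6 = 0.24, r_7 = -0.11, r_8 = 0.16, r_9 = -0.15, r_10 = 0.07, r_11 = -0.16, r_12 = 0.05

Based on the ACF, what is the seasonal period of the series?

The largest autocorrelation is r_2 = 0.63, with weaker echoes at lags 4 (0.39), 6 (0.24) and 8 (0.16); the remaining lags stay at or below 0.07.
The dominant spike at lag 2 indicates a seasonal period of 2.

2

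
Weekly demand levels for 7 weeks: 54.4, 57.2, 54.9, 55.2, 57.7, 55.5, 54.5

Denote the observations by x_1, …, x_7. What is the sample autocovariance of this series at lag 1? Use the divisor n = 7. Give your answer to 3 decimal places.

-0.539

Mean x̄ = (54.4 + 57.2 + 54.9 + 55.2 + 57.7 + 55.5 + 54.5)/7 = 55.6286
Σ_{t=1}^{6}(x_t−x̄)(x_{t+1}−x̄) = -3.7722
γ_1 = -3.7722 / 7 = -0.539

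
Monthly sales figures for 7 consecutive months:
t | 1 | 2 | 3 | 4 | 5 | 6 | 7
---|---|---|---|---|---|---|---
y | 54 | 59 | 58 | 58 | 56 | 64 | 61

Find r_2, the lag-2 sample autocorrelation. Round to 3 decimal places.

Mean ȳ = (54 + 59 + 58 + 58 + 56 + 64 + 61)/7 = 58.5714
Σ(y_t−ȳ)(y_{t+2}−ȳ) = (2.6122) + (-0.2449) + (1.4694) + (-3.1020) + (-6.2449) = -5.5102
Denominator Σ(y_t−ȳ)² = 63.7143
r_2 = -5.5102 / 63.7143 = -0.086

-0.086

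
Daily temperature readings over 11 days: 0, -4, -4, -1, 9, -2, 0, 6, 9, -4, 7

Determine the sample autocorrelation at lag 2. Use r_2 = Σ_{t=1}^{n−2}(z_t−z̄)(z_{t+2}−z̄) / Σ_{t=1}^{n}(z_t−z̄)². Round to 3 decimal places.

Mean z̄ = (0 − 4 − 4 − 1 + 9 − 2 + 0 + 6 + 9 − 4 + 7)/11 = 1.4545
Numerator Σ_{t=1}^{9}(z_t−z̄)(z_{t+2}−z̄) = -31.9587
Denominator Σ(z_t−z̄)² = 276.7273
r_2 = -31.9587 / 276.7273 = -0.115

-0.115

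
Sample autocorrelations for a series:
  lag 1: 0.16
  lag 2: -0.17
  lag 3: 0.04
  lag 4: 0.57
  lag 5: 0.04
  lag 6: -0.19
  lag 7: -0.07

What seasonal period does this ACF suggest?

The largest autocorrelation is r_4 = 0.57; the remaining lags stay at or below 0.16.
The dominant spike at lag 4 indicates a seasonal period of 4.

4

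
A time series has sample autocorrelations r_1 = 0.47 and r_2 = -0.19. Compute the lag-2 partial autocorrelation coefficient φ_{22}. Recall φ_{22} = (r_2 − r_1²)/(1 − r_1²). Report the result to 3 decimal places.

φ_{22} = (r_2 − r_1²) / (1 − r_1²)
r_1² = (0.47)² = 0.2209
Numerator = -0.19 − 0.2209 = -0.4109; denominator = 1 − 0.2209 = 0.7791
φ_{22} = -0.4109 / 0.7791 = -0.527

-0.527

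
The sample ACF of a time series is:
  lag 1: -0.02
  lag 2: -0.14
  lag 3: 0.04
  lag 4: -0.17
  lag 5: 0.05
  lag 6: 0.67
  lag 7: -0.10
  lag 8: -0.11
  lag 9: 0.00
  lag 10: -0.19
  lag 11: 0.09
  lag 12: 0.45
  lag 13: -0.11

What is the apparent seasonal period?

The largest autocorrelation is r_6 = 0.67, with a weaker echo at lag 12 (0.45); the remaining lags stay at or below 0.09.
The dominant spike at lag 6 indicates a seasonal period of 6.

6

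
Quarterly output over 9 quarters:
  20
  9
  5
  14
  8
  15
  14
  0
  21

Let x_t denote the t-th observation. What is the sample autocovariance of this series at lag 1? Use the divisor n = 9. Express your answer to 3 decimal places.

-18.586

Mean x̄ = (20 + 9 + 5 + 14 + 8 + 15 + 14 + 0 + 21)/9 = 11.7778
Σ_{t=1}^{8}(x_t−x̄)(x_{t+1}−x̄) = -167.2716
γ_1 = -167.2716 / 9 = -18.586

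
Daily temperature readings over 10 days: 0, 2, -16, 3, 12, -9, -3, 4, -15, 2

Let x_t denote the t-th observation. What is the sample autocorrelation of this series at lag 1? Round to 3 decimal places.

Mean x̄ = (0 + 2 − 16 + 3 + 12 − 9 − 3 + 4 − 15 + 2)/10 = -2.0000
Numerator Σ_{t=1}^{9}(x_t−x̄)(x_{t+1}−x̄) = -275.0000
Denominator Σ(x_t−x̄)² = 708.0000
r_1 = -275.0000 / 708.0000 = -0.388

-0.388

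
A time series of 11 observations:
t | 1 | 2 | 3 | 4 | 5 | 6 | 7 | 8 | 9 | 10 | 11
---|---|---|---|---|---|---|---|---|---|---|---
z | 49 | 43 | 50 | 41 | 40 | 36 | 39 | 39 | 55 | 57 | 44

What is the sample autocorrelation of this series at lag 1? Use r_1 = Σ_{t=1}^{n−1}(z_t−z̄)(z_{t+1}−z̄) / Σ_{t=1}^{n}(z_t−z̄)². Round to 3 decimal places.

Mean z̄ = (49 + 43 + 50 + 41 + 40 + 36 + 39 + 39 + 55 + 57 + 44)/11 = 44.8182
Numerator Σ_{t=1}^{10}(z_t−z̄)(z_{t+1}−z̄) = 164.0579
Denominator Σ(z_t−z̄)² = 483.6364
r_1 = 164.0579 / 483.6364 = 0.339

0.339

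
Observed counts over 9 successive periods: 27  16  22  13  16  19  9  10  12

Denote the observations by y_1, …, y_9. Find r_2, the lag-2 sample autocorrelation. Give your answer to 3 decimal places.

0.243

Mean ȳ = (27 + 16 + 22 + 13 + 16 + 19 + 9 + 10 + 12)/9 = 16.0000
Σ(y_t−ȳ)(y_{t+2}−ȳ) = (66.0000) + (0.0000) + (0.0000) + (-9.0000) + (0.0000) + (-18.0000) + (28.0000) = 67.0000
Denominator Σ(y_t−ȳ)² = 276.0000
r_2 = 67.0000 / 276.0000 = 0.243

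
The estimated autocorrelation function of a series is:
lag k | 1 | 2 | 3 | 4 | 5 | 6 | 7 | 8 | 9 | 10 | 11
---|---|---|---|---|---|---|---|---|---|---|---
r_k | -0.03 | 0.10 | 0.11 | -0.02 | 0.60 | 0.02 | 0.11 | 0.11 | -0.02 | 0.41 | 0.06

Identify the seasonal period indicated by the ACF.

5

The largest autocorrelation is r_5 = 0.60, with a weaker echo at lag 10 (0.41); the remaining lags stay at or below 0.11.
The dominant spike at lag 5 indicates a seasonal period of 5.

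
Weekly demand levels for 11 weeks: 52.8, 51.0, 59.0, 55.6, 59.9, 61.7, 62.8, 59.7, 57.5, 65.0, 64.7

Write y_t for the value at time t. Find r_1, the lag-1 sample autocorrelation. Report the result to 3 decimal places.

0.414

Mean ȳ = (52.8 + 51.0 + 59.0 + 55.6 + 59.9 + 61.7 + 62.8 + 59.7 + 57.5 + 65.0 + 64.7)/11 = 59.0636
Numerator Σ_{t=1}^{10}(y_t−ȳ)(y_{t+1}−ȳ) = 85.9596
Denominator Σ(y_t−ȳ)² = 207.7255
r_1 = 85.9596 / 207.7255 = 0.414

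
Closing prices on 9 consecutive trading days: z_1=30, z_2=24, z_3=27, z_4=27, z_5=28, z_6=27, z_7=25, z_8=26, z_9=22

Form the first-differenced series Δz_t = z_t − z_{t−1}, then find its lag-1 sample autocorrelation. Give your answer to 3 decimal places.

-0.367

First differences Δz: -6, 3, 0, 1, -1, -2, 1, -4
Mean of differences = -1.0000
Numerator Σ(Δz_t−Δz̄)(Δz_{t+1}−Δz̄) = -22.0000
Denominator Σ(Δz_t−Δz̄)² = 60.0000
r_1(Δz) = -22.0000 / 60.0000 = -0.367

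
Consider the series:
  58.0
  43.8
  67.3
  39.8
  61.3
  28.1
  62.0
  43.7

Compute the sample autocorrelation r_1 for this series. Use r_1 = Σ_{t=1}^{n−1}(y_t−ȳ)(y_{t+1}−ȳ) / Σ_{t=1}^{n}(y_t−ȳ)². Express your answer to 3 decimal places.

-0.800

Mean ȳ = (58.0 + 43.8 + 67.3 + 39.8 + 61.3 + 28.1 + 62.0 + 43.7)/8 = 50.5000
Deviations from mean: 7.5000, -6.7000, 16.8000, -10.7000, 10.8000, -22.4000, 11.5000, -6.8000
Numerator Σ_{t=1}^{7}(y_t−ȳ)(y_{t+1}−ȳ) = -1035.8500
Denominator Σ(y_t−ȳ)² = 1294.7600
r_1 = -1035.8500 / 1294.7600 = -0.800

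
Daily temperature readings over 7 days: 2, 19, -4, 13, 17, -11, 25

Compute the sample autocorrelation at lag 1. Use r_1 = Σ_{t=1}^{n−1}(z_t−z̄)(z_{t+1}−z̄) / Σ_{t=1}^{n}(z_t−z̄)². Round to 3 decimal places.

Mean z̄ = (2 + 19 − 4 + 13 + 17 − 11 + 25)/7 = 8.7143
Numerator Σ_{t=1}^{6}(z_t−z̄)(z_{t+1}−z̄) = -703.2245
Denominator Σ(z_t−z̄)² = 1053.4286
r_1 = -703.2245 / 1053.4286 = -0.668

-0.668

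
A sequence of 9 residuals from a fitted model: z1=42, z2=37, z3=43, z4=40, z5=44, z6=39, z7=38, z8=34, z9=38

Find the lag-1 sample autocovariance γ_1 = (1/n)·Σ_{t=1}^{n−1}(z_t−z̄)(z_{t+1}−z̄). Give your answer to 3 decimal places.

Mean z̄ = (42 + 37 + 43 + 40 + 44 + 39 + 38 + 34 + 38)/9 = 39.4444
Σ_{t=1}^{8}(z_t−z̄)(z_{t+1}−z̄) = 3.9136
γ_1 = 3.9136 / 9 = 0.435

0.435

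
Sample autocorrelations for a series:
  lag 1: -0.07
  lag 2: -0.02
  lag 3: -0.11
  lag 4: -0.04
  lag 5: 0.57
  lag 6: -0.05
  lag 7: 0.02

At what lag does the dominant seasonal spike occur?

The largest autocorrelation is r_5 = 0.57; the remaining lags stay at or below 0.02.
The dominant spike at lag 5 indicates a seasonal period of 5.

5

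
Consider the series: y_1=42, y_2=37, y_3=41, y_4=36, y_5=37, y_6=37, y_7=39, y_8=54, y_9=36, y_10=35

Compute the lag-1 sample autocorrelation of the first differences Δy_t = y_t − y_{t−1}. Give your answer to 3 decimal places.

First differences Δy: -5, 4, -5, 1, 0, 2, 15, -18, -1
Mean of differences = -0.7778
Numerator Σ(Δy_t−Δȳ)(Δy_{t+1}−Δȳ) = -268.3827
Denominator Σ(Δy_t−Δȳ)² = 615.5556
r_1(Δy) = -268.3827 / 615.5556 = -0.436

-0.436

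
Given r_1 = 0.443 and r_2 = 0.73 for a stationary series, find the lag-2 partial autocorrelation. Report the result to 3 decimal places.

0.664

φ_{22} = (r_2 − r_1²) / (1 − r_1²)
r_1² = (0.443)² = 0.196249
Numerator = 0.73 − 0.1962 = 0.5338; denominator = 1 − 0.1962 = 0.8038
φ_{22} = 0.5338 / 0.8038 = 0.664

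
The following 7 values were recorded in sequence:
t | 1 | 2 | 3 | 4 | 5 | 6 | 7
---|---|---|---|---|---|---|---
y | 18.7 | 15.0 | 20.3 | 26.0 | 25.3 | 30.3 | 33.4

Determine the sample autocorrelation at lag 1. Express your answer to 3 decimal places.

0.562

Mean ȳ = (18.7 + 15.0 + 20.3 + 26.0 + 25.3 + 30.3 + 33.4)/7 = 24.1429
Deviations from mean: -5.4429, -9.1429, -3.8429, 1.8571, 1.1571, 6.1571, 9.2571
Σ(y_t−ȳ)(y_{t+1}−ȳ) = (49.7633) + (35.1347) + (-7.1367) + (2.1490) + (7.1247) + (56.9976) = 144.0324
Denominator Σ(y_t−ȳ)² = 256.3771
r_1 = 144.0324 / 256.3771 = 0.562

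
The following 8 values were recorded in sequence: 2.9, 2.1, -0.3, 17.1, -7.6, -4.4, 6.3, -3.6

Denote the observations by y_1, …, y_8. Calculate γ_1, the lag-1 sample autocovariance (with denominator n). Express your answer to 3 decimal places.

Mean ȳ = (2.9 + 2.1 − 0.3 + 17.1 − 7.6 − 4.4 + 6.3 − 3.6)/8 = 1.5625
Deviations: 1.3375, 0.5375, -1.8625, 15.5375, -9.1625, -5.9625, 4.7375, -5.1625
Σ_{t=1}^{7}(y_t−ȳ)(y_{t+1}−ȳ) = -169.6564
γ_1 = -169.6564 / 8 = -21.207

-21.207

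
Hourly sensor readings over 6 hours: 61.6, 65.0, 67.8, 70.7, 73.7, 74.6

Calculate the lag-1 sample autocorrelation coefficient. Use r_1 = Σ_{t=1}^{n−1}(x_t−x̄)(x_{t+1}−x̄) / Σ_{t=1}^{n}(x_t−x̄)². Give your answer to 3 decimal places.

0.520

Mean x̄ = (61.6 + 65.0 + 67.8 + 70.7 + 73.7 + 74.6)/6 = 68.9000
Deviations from mean: -7.3000, -3.9000, -1.1000, 1.8000, 4.8000, 5.7000
Numerator Σ_{t=1}^{5}(x_t−x̄)(x_{t+1}−x̄) = 66.7800
Denominator Σ(x_t−x̄)² = 128.4800
r_1 = 66.7800 / 128.4800 = 0.520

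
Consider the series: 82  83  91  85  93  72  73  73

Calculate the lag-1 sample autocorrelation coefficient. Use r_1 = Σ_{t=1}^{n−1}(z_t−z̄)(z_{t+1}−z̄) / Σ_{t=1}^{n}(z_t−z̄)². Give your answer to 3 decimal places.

Mean z̄ = (82 + 83 + 91 + 85 + 93 + 72 + 73 + 73)/8 = 81.5000
Deviations from mean: 0.5000, 1.5000, 9.5000, 3.5000, 11.5000, -9.5000, -8.5000, -8.5000
Numerator Σ_{t=1}^{7}(z_t−z̄)(z_{t+1}−z̄) = 132.2500
Denominator Σ(z_t−z̄)² = 472.0000
r_1 = 132.2500 / 472.0000 = 0.280

0.280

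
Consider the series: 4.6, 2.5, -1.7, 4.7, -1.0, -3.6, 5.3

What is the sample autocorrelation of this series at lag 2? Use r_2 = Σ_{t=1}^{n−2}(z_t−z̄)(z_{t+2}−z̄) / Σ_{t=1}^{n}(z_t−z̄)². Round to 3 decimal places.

-0.314

Mean z̄ = (4.6 + 2.5 − 1.7 + 4.7 − 1.0 − 3.6 + 5.3)/7 = 1.5429
Numerator Σ_{t=1}^{5}(z_t−z̄)(z_{t+2}−z̄) = -24.4365
Denominator Σ(z_t−z̄)² = 77.7771
r_2 = -24.4365 / 77.7771 = -0.314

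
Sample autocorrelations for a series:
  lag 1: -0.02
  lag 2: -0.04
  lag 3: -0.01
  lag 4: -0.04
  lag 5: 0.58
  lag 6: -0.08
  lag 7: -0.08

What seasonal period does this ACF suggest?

The largest autocorrelation is r_5 = 0.58; the remaining lags stay at or below -0.01.
The dominant spike at lag 5 indicates a seasonal period of 5.

5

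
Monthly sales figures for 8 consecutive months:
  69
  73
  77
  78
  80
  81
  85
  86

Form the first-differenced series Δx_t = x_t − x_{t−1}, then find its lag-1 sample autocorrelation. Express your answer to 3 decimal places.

First differences Δx: 4, 4, 1, 2, 1, 4, 1
Mean of differences = 2.4286
Numerator Σ(Δx_t−Δx̄)(Δx_{t+1}−Δx̄) = -3.0408
Denominator Σ(Δx_t−Δx̄)² = 13.7143
r_1(Δx) = -3.0408 / 13.7143 = -0.222

-0.222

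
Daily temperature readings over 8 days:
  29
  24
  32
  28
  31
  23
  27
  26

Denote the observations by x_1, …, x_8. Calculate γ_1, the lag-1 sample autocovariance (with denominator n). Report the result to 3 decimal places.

Mean x̄ = (29 + 24 + 32 + 28 + 31 + 23 + 27 + 26)/8 = 27.5000
Deviations: 1.5000, -3.5000, 4.5000, 0.5000, 3.5000, -4.5000, -0.5000, -1.5000
Σ_{t=1}^{7}(x_t−x̄)(x_{t+1}−x̄) = -29.7500
γ_1 = -29.7500 / 8 = -3.719

-3.719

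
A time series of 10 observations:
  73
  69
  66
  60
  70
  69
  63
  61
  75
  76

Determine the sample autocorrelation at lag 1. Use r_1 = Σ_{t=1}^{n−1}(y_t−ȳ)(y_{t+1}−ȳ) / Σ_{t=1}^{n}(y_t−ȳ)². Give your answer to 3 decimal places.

0.155

Mean ȳ = (73 + 69 + 66 + 60 + 70 + 69 + 63 + 61 + 75 + 76)/10 = 68.2000
Numerator Σ_{t=1}^{9}(y_t−ȳ)(y_{t+1}−ȳ) = 44.1600
Denominator Σ(y_t−ȳ)² = 285.6000
r_1 = 44.1600 / 285.6000 = 0.155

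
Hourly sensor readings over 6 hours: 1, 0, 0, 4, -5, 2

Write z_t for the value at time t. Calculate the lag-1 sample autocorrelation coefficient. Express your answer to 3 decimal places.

Mean z̄ = (1 + 0 + 0 + 4 − 5 + 2)/6 = 0.3333
Deviations from mean: 0.6667, -0.3333, -0.3333, 3.6667, -5.3333, 1.6667
Σ(z_t−z̄)(z_{t+1}−z̄) = (-0.2222) + (0.1111) + (-1.2222) + (-19.5556) + (-8.8889) = -29.7778
Denominator Σ(z_t−z̄)² = 45.3333
r_1 = -29.7778 / 45.3333 = -0.657

-0.657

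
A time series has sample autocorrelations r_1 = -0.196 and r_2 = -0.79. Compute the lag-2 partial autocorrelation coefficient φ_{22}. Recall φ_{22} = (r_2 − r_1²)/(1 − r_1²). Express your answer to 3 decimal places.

φ_{22} = (r_2 − r_1²) / (1 − r_1²)
r_1² = (-0.196)² = 0.038416
Numerator = -0.79 − 0.0384 = -0.8284; denominator = 1 − 0.0384 = 0.9616
φ_{22} = -0.8284 / 0.9616 = -0.862

-0.862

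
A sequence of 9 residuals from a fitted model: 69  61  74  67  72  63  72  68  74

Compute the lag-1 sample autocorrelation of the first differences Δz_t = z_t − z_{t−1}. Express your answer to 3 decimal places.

-0.812

First differences Δz: -8, 13, -7, 5, -9, 9, -4, 6
Mean of differences = 0.6250
Numerator Σ(Δz_t−Δz̄)(Δz_{t+1}−Δz̄) = -420.7656
Denominator Σ(Δz_t−Δz̄)² = 517.8750
r_1(Δz) = -420.7656 / 517.8750 = -0.812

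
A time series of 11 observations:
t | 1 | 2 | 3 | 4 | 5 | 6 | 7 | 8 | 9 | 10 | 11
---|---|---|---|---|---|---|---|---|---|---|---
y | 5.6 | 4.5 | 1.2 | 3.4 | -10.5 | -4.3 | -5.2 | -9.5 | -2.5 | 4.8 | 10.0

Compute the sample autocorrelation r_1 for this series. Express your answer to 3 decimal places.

0.390

Mean ȳ = (5.6 + 4.5 + 1.2 + 3.4 − 10.5 − 4.3 − 5.2 − 9.5 − 2.5 + 4.8 + 10.0)/11 = -0.2273
Numerator Σ_{t=1}^{10}(y_t−ȳ)(y_{t+1}−ȳ) = 171.4747
Denominator Σ(y_t−ȳ)² = 439.3618
r_1 = 171.4747 / 439.3618 = 0.390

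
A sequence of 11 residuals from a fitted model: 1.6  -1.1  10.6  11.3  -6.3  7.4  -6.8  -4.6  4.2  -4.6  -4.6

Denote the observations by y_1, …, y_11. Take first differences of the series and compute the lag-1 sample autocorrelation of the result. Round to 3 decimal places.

-0.563

First differences Δy: -2.7, 11.7, 0.7, -17.6, 13.7, -14.2, 2.2, 8.8, -8.8, 0.0
Mean of differences = -0.6200
Numerator Σ(Δy_t−Δȳ)(Δy_{t+1}−Δȳ) = -563.2544
Denominator Σ(Δy_t−Δȳ)² = 999.6360
r_1(Δy) = -563.2544 / 999.6360 = -0.563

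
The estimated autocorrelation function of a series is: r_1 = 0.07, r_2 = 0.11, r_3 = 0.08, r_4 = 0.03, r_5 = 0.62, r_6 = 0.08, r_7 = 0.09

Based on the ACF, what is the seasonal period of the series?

5

The largest autocorrelation is r_5 = 0.62; the remaining lags stay at or below 0.11.
The dominant spike at lag 5 indicates a seasonal period of 5.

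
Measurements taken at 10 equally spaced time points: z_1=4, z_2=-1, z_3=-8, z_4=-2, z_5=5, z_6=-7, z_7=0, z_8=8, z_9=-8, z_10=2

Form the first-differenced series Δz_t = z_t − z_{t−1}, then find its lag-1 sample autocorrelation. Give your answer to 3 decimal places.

First differences Δz: -5, -7, 6, 7, -12, 7, 8, -16, 10
Mean of differences = -0.2222
Numerator Σ(Δz_t−Δz̄)(Δz_{t+1}−Δz̄) = -366.6049
Denominator Σ(Δz_t−Δz̄)² = 771.5556
r_1(Δz) = -366.6049 / 771.5556 = -0.475

-0.475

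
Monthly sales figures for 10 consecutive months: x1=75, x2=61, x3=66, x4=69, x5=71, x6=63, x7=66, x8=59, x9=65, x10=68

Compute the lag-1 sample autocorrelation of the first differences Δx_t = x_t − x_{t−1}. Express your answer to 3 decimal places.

-0.332

First differences Δx: -14, 5, 3, 2, -8, 3, -7, 6, 3
Mean of differences = -0.7778
Numerator Σ(Δx_t−Δx̄)(Δx_{t+1}−Δx̄) = -131.4938
Denominator Σ(Δx_t−Δx̄)² = 395.5556
r_1(Δx) = -131.4938 / 395.5556 = -0.332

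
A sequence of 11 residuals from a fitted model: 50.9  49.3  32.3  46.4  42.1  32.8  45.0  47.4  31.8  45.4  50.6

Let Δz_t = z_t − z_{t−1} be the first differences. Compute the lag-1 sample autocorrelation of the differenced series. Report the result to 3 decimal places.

-0.412

First differences Δz: -1.6, -17.0, 14.1, -4.3, -9.3, 12.2, 2.4, -15.6, 13.6, 5.2
Mean of differences = -0.0300
Numerator Σ(Δz_t−Δz̄)(Δz_{t+1}−Δz̄) = -496.3179
Denominator Σ(Δz_t−Δz̄)² = 1205.3010
r_1(Δz) = -496.3179 / 1205.3010 = -0.412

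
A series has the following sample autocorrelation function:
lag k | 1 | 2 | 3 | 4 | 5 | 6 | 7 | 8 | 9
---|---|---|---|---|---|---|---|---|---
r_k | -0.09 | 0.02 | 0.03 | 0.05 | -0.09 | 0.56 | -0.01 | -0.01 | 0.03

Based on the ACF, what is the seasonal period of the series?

6

The largest autocorrelation is r_6 = 0.56; the remaining lags stay at or below 0.05.
The dominant spike at lag 6 indicates a seasonal period of 6.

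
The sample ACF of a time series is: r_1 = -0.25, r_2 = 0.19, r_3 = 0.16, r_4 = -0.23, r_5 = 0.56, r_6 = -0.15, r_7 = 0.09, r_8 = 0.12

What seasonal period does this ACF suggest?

The largest autocorrelation is r_5 = 0.56; the remaining lags stay at or below 0.19.
The dominant spike at lag 5 indicates a seasonal period of 5.

5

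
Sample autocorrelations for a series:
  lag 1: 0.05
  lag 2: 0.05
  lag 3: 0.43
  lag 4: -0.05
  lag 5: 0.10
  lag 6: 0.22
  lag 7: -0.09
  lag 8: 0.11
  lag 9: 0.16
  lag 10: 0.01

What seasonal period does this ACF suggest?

3

The largest autocorrelation is r_3 = 0.43, with weaker echoes at lags 6 (0.22) and 9 (0.16); the remaining lags stay at or below 0.11.
The dominant spike at lag 3 indicates a seasonal period of 3.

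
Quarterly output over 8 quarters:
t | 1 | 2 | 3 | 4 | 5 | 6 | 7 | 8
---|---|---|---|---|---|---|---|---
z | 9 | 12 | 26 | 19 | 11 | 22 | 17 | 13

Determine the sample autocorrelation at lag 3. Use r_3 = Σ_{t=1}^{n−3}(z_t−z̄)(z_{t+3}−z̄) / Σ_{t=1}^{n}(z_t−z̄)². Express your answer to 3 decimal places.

Mean z̄ = (9 + 12 + 26 + 19 + 11 + 22 + 17 + 13)/8 = 16.1250
Deviations from mean: -7.1250, -4.1250, 9.8750, 2.8750, -5.1250, 5.8750, 0.8750, -3.1250
Σ(z_t−z̄)(z_{t+3}−z̄) = (-20.4844) + (21.1406) + (58.0156) + (2.5156) + (16.0156) = 77.2031
Denominator Σ(z_t−z̄)² = 244.8750
r_3 = 77.2031 / 244.8750 = 0.315

0.315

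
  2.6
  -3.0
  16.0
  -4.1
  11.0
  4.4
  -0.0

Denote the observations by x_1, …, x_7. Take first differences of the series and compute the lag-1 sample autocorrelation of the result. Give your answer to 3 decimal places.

First differences Δx: -5.6, 19.0, -20.1, 15.1, -6.6, -4.4
Mean of differences = -0.4333
Numerator Σ(Δx_t−Δx̄)(Δx_{t+1}−Δx̄) = -859.4111
Denominator Σ(Δx_t−Δx̄)² = 1086.1733
r_1(Δx) = -859.4111 / 1086.1733 = -0.791

-0.791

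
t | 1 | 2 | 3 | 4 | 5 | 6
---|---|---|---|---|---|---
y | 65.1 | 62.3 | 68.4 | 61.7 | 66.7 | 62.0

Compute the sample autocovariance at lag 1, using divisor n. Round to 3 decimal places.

Mean ȳ = (65.1 + 62.3 + 68.4 + 61.7 + 66.7 + 62.0)/6 = 64.3667
Deviations: 0.7333, -2.0667, 4.0333, -2.6667, 2.3333, -2.3667
Σ_{t=1}^{5}(y_t−ȳ)(y_{t+1}−ȳ) = -32.3511
γ_1 = -32.3511 / 6 = -5.392

-5.392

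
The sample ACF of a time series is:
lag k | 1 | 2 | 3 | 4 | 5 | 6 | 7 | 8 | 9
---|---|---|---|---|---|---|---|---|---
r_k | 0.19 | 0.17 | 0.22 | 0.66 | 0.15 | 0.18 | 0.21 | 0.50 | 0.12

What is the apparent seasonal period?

4

The largest autocorrelation is r_4 = 0.66, with a weaker echo at lag 8 (0.50); the remaining lags stay at or below 0.22.
The dominant spike at lag 4 indicates a seasonal period of 4.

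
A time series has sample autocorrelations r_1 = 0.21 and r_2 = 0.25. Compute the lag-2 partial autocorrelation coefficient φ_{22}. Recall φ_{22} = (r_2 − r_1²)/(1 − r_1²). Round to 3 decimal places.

0.215

φ_{22} = (r_2 − r_1²) / (1 − r_1²)
r_1² = (0.21)² = 0.0441
Numerator = 0.25 − 0.0441 = 0.2059; denominator = 1 − 0.0441 = 0.9559
φ_{22} = 0.2059 / 0.9559 = 0.215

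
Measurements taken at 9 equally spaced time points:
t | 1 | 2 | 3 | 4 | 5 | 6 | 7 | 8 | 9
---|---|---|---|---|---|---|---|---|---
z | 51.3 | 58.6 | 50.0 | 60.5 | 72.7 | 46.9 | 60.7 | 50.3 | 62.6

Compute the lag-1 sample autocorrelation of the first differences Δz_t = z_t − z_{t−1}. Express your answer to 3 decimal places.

First differences Δz: 7.3, -8.6, 10.5, 12.2, -25.8, 13.8, -10.4, 12.3
Mean of differences = 1.4125
Numerator Σ(Δz_t−Δz̄)(Δz_{t+1}−Δz̄) = -957.4914
Denominator Σ(Δz_t−Δz̄)² = 1485.9088
r_1(Δz) = -957.4914 / 1485.9088 = -0.644

-0.644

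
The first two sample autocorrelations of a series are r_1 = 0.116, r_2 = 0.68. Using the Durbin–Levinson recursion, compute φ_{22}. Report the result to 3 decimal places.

φ_{22} = (r_2 − r_1²) / (1 − r_1²)
r_1² = (0.116)² = 0.013456
Numerator = 0.68 − 0.0135 = 0.6665; denominator = 1 − 0.0135 = 0.9865
φ_{22} = 0.6665 / 0.9865 = 0.676

0.676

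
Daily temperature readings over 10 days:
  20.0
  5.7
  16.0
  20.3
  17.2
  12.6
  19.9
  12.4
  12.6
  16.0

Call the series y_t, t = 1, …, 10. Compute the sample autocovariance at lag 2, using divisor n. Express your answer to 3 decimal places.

Mean ȳ = (20.0 + 5.7 + 16.0 + 20.3 + 17.2 + 12.6 + 19.9 + 12.4 + 12.6 + 16.0)/10 = 15.2700
Σ_{t=1}^{8}(y_t−ȳ)(y_{t+2}−ȳ) = -54.5638
γ_2 = -54.5638 / 10 = -5.456

-5.456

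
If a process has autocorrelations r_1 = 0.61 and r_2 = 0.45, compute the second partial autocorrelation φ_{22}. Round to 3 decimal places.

φ_{22} = (r_2 − r_1²) / (1 − r_1²)
r_1² = (0.61)² = 0.3721
Numerator = 0.45 − 0.3721 = 0.0779; denominator = 1 − 0.3721 = 0.6279
φ_{22} = 0.0779 / 0.6279 = 0.124

0.124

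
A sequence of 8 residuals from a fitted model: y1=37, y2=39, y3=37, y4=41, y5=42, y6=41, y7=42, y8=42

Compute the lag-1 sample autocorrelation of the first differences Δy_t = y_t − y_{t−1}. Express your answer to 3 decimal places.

First differences Δy: 2, -2, 4, 1, -1, 1, 0
Mean of differences = 0.7143
Numerator Σ(Δy_t−Δȳ)(Δy_{t+1}−Δȳ) = -12.6531
Denominator Σ(Δy_t−Δȳ)² = 23.4286
r_1(Δy) = -12.6531 / 23.4286 = -0.540

-0.540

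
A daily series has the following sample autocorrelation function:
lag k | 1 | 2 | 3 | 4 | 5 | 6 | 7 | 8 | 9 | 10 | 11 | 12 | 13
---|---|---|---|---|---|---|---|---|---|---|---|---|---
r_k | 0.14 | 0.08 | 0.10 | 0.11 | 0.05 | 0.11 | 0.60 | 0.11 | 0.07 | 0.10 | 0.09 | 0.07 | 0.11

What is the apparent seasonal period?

7

The largest autocorrelation is r_7 = 0.60; the remaining lags stay at or below 0.14.
The dominant spike at lag 7 indicates a seasonal period of 7.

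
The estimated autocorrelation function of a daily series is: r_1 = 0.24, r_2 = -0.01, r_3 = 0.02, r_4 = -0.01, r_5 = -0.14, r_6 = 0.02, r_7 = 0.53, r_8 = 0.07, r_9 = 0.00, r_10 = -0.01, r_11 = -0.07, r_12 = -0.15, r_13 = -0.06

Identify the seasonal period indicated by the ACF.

The largest autocorrelation is r_7 = 0.53; the remaining lags stay at or below 0.24.
The dominant spike at lag 7 indicates a seasonal period of 7.

7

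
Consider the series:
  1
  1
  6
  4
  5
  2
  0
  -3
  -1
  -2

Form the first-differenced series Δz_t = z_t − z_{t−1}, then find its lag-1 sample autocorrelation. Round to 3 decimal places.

-0.210

First differences Δz: 0, 5, -2, 1, -3, -2, -3, 2, -1
Mean of differences = -0.3333
Numerator Σ(Δz_t−Δz̄)(Δz_{t+1}−Δz̄) = -11.7778
Denominator Σ(Δz_t−Δz̄)² = 56.0000
r_1(Δz) = -11.7778 / 56.0000 = -0.210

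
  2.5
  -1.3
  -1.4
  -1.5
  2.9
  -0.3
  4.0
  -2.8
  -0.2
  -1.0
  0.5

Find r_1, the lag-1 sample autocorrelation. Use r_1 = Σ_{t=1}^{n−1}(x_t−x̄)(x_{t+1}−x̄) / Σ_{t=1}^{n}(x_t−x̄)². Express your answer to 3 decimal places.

-0.362

Mean x̄ = (2.5 − 1.3 − 1.4 − 1.5 + 2.9 − 0.3 + 4.0 − 2.8 − 0.2 − 1.0 + 0.5)/11 = 0.1273
Numerator Σ_{t=1}^{10}(x_t−x̄)(x_{t+1}−x̄) = -16.5026
Denominator Σ(x_t−x̄)² = 45.6018
r_1 = -16.5026 / 45.6018 = -0.362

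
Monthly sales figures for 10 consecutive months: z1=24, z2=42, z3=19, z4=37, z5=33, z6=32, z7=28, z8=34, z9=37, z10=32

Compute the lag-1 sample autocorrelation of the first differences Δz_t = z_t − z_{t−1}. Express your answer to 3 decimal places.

-0.714

First differences Δz: 18, -23, 18, -4, -1, -4, 6, 3, -5
Mean of differences = 0.8889
Numerator Σ(Δz_t−Δz̄)(Δz_{t+1}−Δz̄) = -909.3457
Denominator Σ(Δz_t−Δz̄)² = 1272.8889
r_1(Δz) = -909.3457 / 1272.8889 = -0.714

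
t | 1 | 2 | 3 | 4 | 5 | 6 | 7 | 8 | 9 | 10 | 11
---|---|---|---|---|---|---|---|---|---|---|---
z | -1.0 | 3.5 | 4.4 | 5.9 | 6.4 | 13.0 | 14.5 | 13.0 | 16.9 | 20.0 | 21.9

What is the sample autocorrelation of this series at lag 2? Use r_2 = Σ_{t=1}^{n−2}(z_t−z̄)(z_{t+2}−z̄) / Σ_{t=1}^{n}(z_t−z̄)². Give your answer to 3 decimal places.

0.418

Mean z̄ = (-1.0 + 3.5 + 4.4 + 5.9 + 6.4 + 13.0 + 14.5 + 13.0 + 16.9 + 20.0 + 21.9)/11 = 10.7727
Numerator Σ_{t=1}^{9}(z_t−z̄)(z_{t+2}−z̄) = 227.7076
Denominator Σ(z_t−z̄)² = 545.2818
r_2 = 227.7076 / 545.2818 = 0.418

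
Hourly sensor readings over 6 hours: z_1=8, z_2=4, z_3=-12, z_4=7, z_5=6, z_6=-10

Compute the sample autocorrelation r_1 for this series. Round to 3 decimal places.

Mean z̄ = (8 + 4 − 12 + 7 + 6 − 10)/6 = 0.5000
Deviations from mean: 7.5000, 3.5000, -12.5000, 6.5000, 5.5000, -10.5000
Σ(z_t−z̄)(z_{t+1}−z̄) = (26.2500) + (-43.7500) + (-81.2500) + (35.7500) + (-57.7500) = -120.7500
Denominator Σ(z_t−z̄)² = 407.5000
r_1 = -120.7500 / 407.5000 = -0.296

-0.296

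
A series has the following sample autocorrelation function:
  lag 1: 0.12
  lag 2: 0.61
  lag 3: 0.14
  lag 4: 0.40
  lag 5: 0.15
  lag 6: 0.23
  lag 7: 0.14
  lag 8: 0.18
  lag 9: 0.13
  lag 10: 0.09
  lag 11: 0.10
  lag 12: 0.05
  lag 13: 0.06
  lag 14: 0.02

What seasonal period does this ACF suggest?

The largest autocorrelation is r_2 = 0.61, with weaker echoes at lags 4 (0.40), 6 (0.23) and 8 (0.18); the remaining lags stay at or below 0.15.
The dominant spike at lag 2 indicates a seasonal period of 2.

2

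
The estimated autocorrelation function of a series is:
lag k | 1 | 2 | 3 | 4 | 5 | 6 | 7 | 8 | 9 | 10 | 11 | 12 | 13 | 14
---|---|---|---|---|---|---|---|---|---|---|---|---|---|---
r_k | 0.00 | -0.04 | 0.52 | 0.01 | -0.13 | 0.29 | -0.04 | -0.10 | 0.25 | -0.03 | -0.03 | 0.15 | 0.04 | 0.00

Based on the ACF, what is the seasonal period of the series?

3

The largest autocorrelation is r_3 = 0.52, with weaker echoes at lags 6 (0.29), 9 (0.25) and 12 (0.15); the remaining lags stay at or below 0.04.
The dominant spike at lag 3 indicates a seasonal period of 3.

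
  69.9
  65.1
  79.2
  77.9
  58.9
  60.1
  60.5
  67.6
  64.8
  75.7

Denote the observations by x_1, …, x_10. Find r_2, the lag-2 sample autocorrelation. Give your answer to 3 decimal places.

Mean x̄ = (69.9 + 65.1 + 79.2 + 77.9 + 58.9 + 60.1 + 60.5 + 67.6 + 64.8 + 75.7)/10 = 67.9700
Numerator Σ_{t=1}^{8}(x_t−x̄)(x_{t+2}−x̄) = -95.3458
Denominator Σ(x_t−x̄)² = 506.6210
r_2 = -95.3458 / 506.6210 = -0.188

-0.188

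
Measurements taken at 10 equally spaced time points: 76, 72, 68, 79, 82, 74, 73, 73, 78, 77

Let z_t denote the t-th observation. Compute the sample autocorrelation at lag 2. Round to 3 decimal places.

Mean z̄ = (76 + 72 + 68 + 79 + 82 + 74 + 73 + 73 + 78 + 77)/10 = 75.2000
Numerator Σ_{t=1}^{8}(z_t−z̄)(z_{t+2}−z̄) = -93.8800
Denominator Σ(z_t−z̄)² = 145.6000
r_2 = -93.8800 / 145.6000 = -0.645

-0.645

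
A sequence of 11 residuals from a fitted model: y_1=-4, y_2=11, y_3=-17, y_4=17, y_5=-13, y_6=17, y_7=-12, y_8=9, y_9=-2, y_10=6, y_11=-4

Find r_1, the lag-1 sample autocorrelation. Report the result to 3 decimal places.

Mean ȳ = (-4 + 11 − 17 + 17 − 13 + 17 − 12 + 9 − 2 + 6 − 4)/11 = 0.7273
Numerator Σ_{t=1}^{10}(y_t−ȳ)(y_{t+1}−ȳ) = -1340.1653
Denominator Σ(y_t−ȳ)² = 1448.1818
r_1 = -1340.1653 / 1448.1818 = -0.925

-0.925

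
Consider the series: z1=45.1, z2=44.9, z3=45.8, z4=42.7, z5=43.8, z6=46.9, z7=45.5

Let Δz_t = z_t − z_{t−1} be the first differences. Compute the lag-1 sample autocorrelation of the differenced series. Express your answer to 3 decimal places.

First differences Δz: -0.2, 0.9, -3.1, 1.1, 3.1, -1.4
Mean of differences = 0.0667
Numerator Σ(Δz_t−Δz̄)(Δz_{t+1}−Δz̄) = -7.4478
Denominator Σ(Δz_t−Δz̄)² = 23.2133
r_1(Δz) = -7.4478 / 23.2133 = -0.321

-0.321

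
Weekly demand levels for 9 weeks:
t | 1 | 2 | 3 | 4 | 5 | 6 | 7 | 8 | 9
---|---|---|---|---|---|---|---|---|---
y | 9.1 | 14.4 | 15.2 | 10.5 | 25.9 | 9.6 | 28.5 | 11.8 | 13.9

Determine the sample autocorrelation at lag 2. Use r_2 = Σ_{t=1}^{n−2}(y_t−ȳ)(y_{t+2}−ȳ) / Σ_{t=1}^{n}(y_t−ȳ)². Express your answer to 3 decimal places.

0.432

Mean ȳ = (9.1 + 14.4 + 15.2 + 10.5 + 25.9 + 9.6 + 28.5 + 11.8 + 13.9)/9 = 15.4333
Σ(y_t−ȳ)(y_{t+2}−ȳ) = (1.4778) + (5.0978) + (-2.4422) + (28.7778) + (136.7644) + (21.1944) + (-20.0356) = 170.8344
Denominator Σ(y_t−ȳ)² = 395.4400
r_2 = 170.8344 / 395.4400 = 0.432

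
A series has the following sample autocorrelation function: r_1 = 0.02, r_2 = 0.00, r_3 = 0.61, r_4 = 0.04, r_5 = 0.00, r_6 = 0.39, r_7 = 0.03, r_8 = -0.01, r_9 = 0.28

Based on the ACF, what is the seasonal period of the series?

The largest autocorrelation is r_3 = 0.61, with weaker echoes at lags 6 (0.39) and 9 (0.28); the remaining lags stay at or below 0.04.
The dominant spike at lag 3 indicates a seasonal period of 3.

3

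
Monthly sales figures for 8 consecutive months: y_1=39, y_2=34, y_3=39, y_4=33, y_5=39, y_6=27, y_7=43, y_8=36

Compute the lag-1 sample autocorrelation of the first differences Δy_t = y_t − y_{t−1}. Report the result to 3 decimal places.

First differences Δy: -5, 5, -6, 6, -12, 16, -7
Mean of differences = -0.4286
Numerator Σ(Δy_t−Δȳ)(Δy_{t+1}−Δȳ) = -463.3265
Denominator Σ(Δy_t−Δȳ)² = 569.7143
r_1(Δy) = -463.3265 / 569.7143 = -0.813

-0.813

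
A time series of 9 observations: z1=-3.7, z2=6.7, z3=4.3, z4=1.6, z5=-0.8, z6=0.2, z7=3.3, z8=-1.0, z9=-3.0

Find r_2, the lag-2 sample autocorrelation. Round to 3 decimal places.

-0.314

Mean z̄ = (-3.7 + 6.7 + 4.3 + 1.6 − 0.8 + 0.2 + 3.3 − 1.0 − 3.0)/9 = 0.8444
Σ(z_t−z̄)(z_{t+2}−z̄) = (-15.7036) + (4.4242) + (-5.6825) + (-0.4869) + (-4.0380) + (1.1886) + (-9.4402) = -29.7384
Denominator Σ(z_t−z̄)² = 94.7822
r_2 = -29.7384 / 94.7822 = -0.314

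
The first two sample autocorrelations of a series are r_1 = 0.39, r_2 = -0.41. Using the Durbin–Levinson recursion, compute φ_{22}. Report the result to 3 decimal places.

-0.663

φ_{22} = (r_2 − r_1²) / (1 − r_1²)
r_1² = (0.39)² = 0.1521
Numerator = -0.41 − 0.1521 = -0.5621; denominator = 1 − 0.1521 = 0.8479
φ_{22} = -0.5621 / 0.8479 = -0.663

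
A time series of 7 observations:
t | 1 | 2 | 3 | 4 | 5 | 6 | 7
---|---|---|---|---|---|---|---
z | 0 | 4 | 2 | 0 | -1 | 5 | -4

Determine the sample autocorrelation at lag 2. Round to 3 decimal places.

-0.006

Mean z̄ = (0 + 4 + 2 + 0 − 1 + 5 − 4)/7 = 0.8571
Σ(z_t−z̄)(z_{t+2}−z̄) = (-0.9796) + (-2.6939) + (-2.1224) + (-3.5510) + (9.0204) = -0.3265
Denominator Σ(z_t−z̄)² = 56.8571
r_2 = -0.3265 / 56.8571 = -0.006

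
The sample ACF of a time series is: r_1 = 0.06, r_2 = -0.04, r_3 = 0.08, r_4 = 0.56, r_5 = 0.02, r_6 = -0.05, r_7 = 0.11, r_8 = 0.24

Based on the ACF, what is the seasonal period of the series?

4

The largest autocorrelation is r_4 = 0.56, with a weaker echo at lag 8 (0.24); the remaining lags stay at or below 0.11.
The dominant spike at lag 4 indicates a seasonal period of 4.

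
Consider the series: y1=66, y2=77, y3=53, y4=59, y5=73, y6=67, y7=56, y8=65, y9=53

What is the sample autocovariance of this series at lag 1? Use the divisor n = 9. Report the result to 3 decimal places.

-13.561

Mean ȳ = (66 + 77 + 53 + 59 + 73 + 67 + 56 + 65 + 53)/9 = 63.2222
Σ_{t=1}^{8}(y_t−ȳ)(y_{t+1}−ȳ) = -122.0494
γ_1 = -122.0494 / 9 = -13.561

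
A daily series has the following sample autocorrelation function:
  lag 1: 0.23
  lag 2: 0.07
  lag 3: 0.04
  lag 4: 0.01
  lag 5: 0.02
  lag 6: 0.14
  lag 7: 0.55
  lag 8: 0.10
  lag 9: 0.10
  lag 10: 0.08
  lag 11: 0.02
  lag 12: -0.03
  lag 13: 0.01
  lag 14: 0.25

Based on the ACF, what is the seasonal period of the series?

The largest autocorrelation is r_7 = 0.55, with a weaker echo at lag 14 (0.25); the remaining lags stay at or below 0.23. The elevated value at lag 1 (0.23), dropping to 0.07 at lag 2, reflects decaying short-term dependence rather than seasonality.
The dominant spike at lag 7 indicates a seasonal period of 7.

7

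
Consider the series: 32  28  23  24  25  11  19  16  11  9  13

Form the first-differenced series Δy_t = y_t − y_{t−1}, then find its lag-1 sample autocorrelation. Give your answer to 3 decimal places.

First differences Δy: -4, -5, 1, 1, -14, 8, -3, -5, -2, 4
Mean of differences = -1.9000
Numerator Σ(Δy_t−Δȳ)(Δy_{t+1}−Δȳ) = -156.7100
Denominator Σ(Δy_t−Δȳ)² = 320.9000
r_1(Δy) = -156.7100 / 320.9000 = -0.488

-0.488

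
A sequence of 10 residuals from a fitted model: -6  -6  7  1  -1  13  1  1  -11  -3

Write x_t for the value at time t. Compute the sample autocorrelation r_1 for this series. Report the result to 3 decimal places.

0.059

Mean x̄ = (-6 − 6 + 7 + 1 − 1 + 13 + 1 + 1 − 11 − 3)/10 = -0.4000
Numerator Σ_{t=1}^{9}(x_t−x̄)(x_{t+1}−x̄) = 24.8400
Denominator Σ(x_t−x̄)² = 422.4000
r_1 = 24.8400 / 422.4000 = 0.059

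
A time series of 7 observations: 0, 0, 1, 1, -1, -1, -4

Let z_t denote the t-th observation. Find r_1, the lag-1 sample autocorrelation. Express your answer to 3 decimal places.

Mean z̄ = (0 + 0 + 1 + 1 − 1 − 1 − 4)/7 = -0.5714
Σ(z_t−z̄)(z_{t+1}−z̄) = (0.3265) + (0.8980) + (2.4694) + (-0.6735) + (0.1837) + (1.4694) = 4.6735
Denominator Σ(z_t−z̄)² = 17.7143
r_1 = 4.6735 / 17.7143 = 0.264

0.264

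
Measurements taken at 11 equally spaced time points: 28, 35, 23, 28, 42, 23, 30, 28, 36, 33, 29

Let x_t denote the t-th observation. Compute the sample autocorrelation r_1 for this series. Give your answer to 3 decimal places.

-0.433

Mean x̄ = (28 + 35 + 23 + 28 + 42 + 23 + 30 + 28 + 36 + 33 + 29)/11 = 30.4545
Numerator Σ_{t=1}^{10}(x_t−x̄)(x_{t+1}−x̄) = -139.8430
Denominator Σ(x_t−x̄)² = 322.7273
r_1 = -139.8430 / 322.7273 = -0.433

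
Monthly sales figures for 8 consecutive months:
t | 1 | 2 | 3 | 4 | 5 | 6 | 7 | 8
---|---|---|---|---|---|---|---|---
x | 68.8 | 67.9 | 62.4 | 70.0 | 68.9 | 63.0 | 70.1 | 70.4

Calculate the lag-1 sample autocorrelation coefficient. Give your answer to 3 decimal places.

-0.292

Mean x̄ = (68.8 + 67.9 + 62.4 + 70.0 + 68.9 + 63.0 + 70.1 + 70.4)/8 = 67.6875
Deviations from mean: 1.1125, 0.2125, -5.2875, 2.3125, 1.2125, -4.6875, 2.4125, 2.7125
Σ(x_t−x̄)(x_{t+1}−x̄) = (0.2364) + (-1.1236) + (-12.2273) + (2.8039) + (-5.6836) + (-11.3086) + (6.5439) = -20.7589
Denominator Σ(x_t−x̄)² = 71.2088
r_1 = -20.7589 / 71.2088 = -0.292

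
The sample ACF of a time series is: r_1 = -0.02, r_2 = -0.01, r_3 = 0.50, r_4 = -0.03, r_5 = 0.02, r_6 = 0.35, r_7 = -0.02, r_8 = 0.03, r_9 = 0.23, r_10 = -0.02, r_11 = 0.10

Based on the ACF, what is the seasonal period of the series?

The largest autocorrelation is r_3 = 0.50, with weaker echoes at lags 6 (0.35) and 9 (0.23); the remaining lags stay at or below 0.10.
The dominant spike at lag 3 indicates a seasonal period of 3.

3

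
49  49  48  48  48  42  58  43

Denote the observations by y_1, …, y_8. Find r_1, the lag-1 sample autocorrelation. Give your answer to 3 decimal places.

Mean ȳ = (49 + 49 + 48 + 48 + 48 + 42 + 58 + 43)/8 = 48.1250
Deviations from mean: 0.8750, 0.8750, -0.1250, -0.1250, -0.1250, -6.1250, 9.8750, -5.1250
Σ(y_t−ȳ)(y_{t+1}−ȳ) = (0.7656) + (-0.1094) + (0.0156) + (0.0156) + (0.7656) + (-60.4844) + (-50.6094) = -109.6406
Denominator Σ(y_t−ȳ)² = 162.8750
r_1 = -109.6406 / 162.8750 = -0.673

-0.673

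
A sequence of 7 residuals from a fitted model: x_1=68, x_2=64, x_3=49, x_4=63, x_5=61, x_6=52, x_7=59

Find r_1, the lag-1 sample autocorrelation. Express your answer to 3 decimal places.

-0.178

Mean x̄ = (68 + 64 + 49 + 63 + 61 + 52 + 59)/7 = 59.4286
Σ(x_t−x̄)(x_{t+1}−x̄) = (39.1837) + (-47.6735) + (-37.2449) + (5.6122) + (-11.6735) + (3.1837) = -48.6122
Denominator Σ(x_t−x̄)² = 273.7143
r_1 = -48.6122 / 273.7143 = -0.178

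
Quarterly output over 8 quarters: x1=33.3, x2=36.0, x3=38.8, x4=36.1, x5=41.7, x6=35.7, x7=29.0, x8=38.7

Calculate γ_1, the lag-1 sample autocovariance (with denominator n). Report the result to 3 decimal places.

Mean x̄ = (33.3 + 36.0 + 38.8 + 36.1 + 41.7 + 35.7 + 29.0 + 38.7)/8 = 36.1625
Deviations: -2.8625, -0.1625, 2.6375, -0.0625, 5.5375, -0.4625, -7.1625, 2.5375
Σ_{t=1}^{7}(x_t−x̄)(x_{t+1}−x̄) = -17.8977
γ_1 = -17.8977 / 8 = -2.237

-2.237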